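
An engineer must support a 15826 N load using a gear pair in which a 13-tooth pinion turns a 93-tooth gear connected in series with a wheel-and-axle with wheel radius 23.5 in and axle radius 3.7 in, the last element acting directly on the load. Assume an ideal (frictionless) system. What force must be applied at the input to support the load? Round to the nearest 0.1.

348.3 N

Gear pair MA = 93/13 = 7.1538.
Wheel-and-axle MA = R/r = 23.5/3.7 = 6.3514.
Combined ideal MA = 7.1538 × 6.3514 = 45.437.
Effort = load / MA = 15826 / 45.437 = 348.31 N.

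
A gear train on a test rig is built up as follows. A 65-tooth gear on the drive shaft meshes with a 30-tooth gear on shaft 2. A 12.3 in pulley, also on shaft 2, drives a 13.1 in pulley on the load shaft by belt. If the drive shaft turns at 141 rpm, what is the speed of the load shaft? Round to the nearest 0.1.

Gear mesh: ratio = 30/65 = 0.46154, so shaft 2 turns at 141 / 0.46154 = 305.5 rpm.
Belt: ratio = 13.1/12.3 = 1.065, so the load shaft turns at 305.5 / 1.065 = 286.84 rpm.

286.8 rpm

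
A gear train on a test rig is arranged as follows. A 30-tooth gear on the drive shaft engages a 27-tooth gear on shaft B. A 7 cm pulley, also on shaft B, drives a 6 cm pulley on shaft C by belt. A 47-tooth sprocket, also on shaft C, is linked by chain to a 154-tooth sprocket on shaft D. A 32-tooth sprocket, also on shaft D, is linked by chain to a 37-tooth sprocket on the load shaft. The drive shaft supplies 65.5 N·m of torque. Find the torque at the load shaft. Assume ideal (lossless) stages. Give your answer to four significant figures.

Gear mesh: ratio = 27/30 = 0.9; torque at shaft B = 65.5 × 0.9 = 58.95 N·m.
Belt: ratio = 6/7 = 0.85714; torque at shaft C = 58.95 × 0.85714 = 50.529 N·m.
Chain: ratio = 154/47 = 3.2766; torque at shaft D = 50.529 × 3.2766 = 165.56 N·m.
Chain: ratio = 37/32 = 1.1562; torque at the load shaft = 165.56 × 1.1562 = 191.43 N·m.

191.4 N·m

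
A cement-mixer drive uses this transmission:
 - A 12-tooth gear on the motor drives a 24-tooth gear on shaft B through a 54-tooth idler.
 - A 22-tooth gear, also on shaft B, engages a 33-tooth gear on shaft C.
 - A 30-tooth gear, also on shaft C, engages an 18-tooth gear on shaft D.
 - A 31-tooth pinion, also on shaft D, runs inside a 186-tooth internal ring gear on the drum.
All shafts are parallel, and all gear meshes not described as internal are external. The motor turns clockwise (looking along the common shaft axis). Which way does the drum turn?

clockwise

the motor → shaft B: driver → idler → driven is 2 external meshes, 2 reversals → CW.
shaft B → shaft C: external mesh, 1 reversal → CCW.
shaft C → shaft D: external mesh, 1 reversal → CW.
shaft D → the drum: internal mesh, same direction → CW.
4 reversals in total — an even number — so the drum turns the same way as the motor.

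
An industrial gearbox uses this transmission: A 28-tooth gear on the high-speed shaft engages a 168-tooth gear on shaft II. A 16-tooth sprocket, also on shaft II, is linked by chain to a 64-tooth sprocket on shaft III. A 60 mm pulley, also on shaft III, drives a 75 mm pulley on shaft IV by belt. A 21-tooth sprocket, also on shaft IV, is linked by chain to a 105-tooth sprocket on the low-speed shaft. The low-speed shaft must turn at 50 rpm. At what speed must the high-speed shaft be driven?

7500 rpm

Overall ratio R = 6 × 4 × 1.25 × 5 = 150.
Required input speed = output speed × R = 50 × 150 = 7500 rpm.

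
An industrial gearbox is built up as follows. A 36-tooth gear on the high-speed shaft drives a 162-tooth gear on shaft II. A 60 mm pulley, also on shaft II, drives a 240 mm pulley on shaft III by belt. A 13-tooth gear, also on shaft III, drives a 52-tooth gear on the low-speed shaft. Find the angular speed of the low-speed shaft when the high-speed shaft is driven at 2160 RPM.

gear mesh 162/36 = 4.5 → 2160/4.5 = 480 RPM
belt 240/60 = 4 → 480/4 = 120 RPM
gear mesh 52/13 = 4 → 120/4 = 30 RPM

30 RPM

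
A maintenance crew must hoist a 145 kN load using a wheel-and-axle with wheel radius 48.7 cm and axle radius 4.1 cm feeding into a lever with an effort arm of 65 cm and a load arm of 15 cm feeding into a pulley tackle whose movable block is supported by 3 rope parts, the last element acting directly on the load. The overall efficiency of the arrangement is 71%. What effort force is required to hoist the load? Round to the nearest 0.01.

Wheel-and-axle MA = R/r = 48.7/4.1 = 11.878.
Lever MA = effort arm / load arm = 65/15 = 4.3333.
Block-and-tackle MA = number of supporting rope parts = 3.
Combined ideal MA = 11.878 × 4.3333 × 3 = 154.41.
Actual MA = 154.41 × 0.71 = 109.63.
Effort = load / actual MA = 145 / 109.63 = 1.3226 kN.

1.32 kN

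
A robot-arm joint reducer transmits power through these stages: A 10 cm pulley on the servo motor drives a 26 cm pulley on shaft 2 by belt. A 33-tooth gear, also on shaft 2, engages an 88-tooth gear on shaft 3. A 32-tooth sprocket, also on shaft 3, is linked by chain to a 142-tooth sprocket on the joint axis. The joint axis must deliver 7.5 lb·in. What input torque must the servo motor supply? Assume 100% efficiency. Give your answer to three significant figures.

0.244 lb·in

Overall ratio R = 2.6 × 2.6667 × 4.4375 = 30.767.
Input torque = output torque / R = 7.5 / 30.767 = 0.24377 lb·in.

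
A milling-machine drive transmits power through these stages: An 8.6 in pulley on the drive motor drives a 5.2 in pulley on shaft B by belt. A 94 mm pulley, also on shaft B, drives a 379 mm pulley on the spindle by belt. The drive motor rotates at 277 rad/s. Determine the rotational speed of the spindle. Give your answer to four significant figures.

the drive motor → shaft B (belt, 5.2/8.6): 277 ÷ 0.60465 = 458.12 rad/s
shaft B → the spindle (belt, 379/94): 458.12 ÷ 4.0319 = 113.62 rad/s

113.6 rad/s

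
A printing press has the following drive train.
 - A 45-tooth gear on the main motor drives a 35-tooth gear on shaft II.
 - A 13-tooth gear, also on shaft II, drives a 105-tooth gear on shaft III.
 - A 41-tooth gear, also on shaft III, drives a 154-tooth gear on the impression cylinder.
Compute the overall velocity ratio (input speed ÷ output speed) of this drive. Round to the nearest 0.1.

Each stage contributes driven/driver: gear mesh 35/45 = 0.77778, gear mesh 105/13 = 8.0769, gear mesh 154/41 = 3.7561.
Overall: 0.77778 × 8.0769 × 3.7561 = 23.596.

23.6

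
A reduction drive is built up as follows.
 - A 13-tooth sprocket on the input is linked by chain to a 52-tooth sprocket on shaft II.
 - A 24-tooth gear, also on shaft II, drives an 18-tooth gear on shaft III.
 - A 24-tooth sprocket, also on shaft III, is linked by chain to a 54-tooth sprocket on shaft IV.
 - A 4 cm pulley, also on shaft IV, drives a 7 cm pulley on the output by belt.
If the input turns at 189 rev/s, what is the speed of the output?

16 rev/s

chain 52/13 = 4 → 189/4 = 47.25 rev/s
gear mesh 18/24 = 0.75 → 47.25/0.75 = 63 rev/s
chain 54/24 = 2.25 → 63/2.25 = 28 rev/s
belt 7/4 = 1.75 → 28/1.75 = 16 rev/s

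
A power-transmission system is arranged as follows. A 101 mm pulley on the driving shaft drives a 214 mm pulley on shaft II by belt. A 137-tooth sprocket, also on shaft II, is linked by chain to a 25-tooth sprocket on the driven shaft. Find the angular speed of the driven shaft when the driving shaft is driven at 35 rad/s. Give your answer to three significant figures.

90.5 rad/s

the driving shaft → shaft II (belt, 214/101): 35 ÷ 2.1188 = 16.519 rad/s
shaft II → the driven shaft (chain, 25/137): 16.519 ÷ 0.18248 = 90.522 rad/s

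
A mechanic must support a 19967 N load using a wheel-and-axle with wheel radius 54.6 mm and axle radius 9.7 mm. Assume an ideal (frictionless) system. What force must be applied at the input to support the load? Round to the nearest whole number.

Wheel-and-axle MA = R/r = 54.6/9.7 = 5.6289.
Effort = load / MA = 19967 / 5.6289 = 3547.3 N.

3547 N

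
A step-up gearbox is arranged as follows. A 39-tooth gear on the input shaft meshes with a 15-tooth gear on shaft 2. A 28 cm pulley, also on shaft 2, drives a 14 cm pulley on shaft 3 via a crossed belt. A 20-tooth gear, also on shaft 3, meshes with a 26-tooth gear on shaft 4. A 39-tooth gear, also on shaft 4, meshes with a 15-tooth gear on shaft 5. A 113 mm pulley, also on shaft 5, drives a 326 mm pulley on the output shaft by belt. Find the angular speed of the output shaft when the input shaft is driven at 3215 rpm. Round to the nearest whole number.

gear mesh 15/39 = 0.38462 → 3215/0.38462 = 8359 rpm
belt 14/28 = 0.5 → 8359/0.5 = 16718 rpm
gear mesh 26/20 = 1.3 → 16718/1.3 = 12860 rpm
gear mesh 15/39 = 0.38462 → 12860/0.38462 = 33436 rpm
belt 326/113 = 2.885 → 33436/2.885 = 11590 rpm

11590 rpm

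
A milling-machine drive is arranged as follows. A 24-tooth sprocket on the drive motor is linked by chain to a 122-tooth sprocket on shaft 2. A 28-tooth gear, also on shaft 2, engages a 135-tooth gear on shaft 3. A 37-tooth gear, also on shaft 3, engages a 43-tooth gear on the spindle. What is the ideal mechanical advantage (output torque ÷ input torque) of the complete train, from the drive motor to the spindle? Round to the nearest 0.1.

Each stage contributes driven/driver: chain 122/24 = 5.0833, gear mesh 135/28 = 4.8214, gear mesh 43/37 = 1.1622.
Overall: 5.0833 × 4.8214 × 1.1622 = 28.483.

28.5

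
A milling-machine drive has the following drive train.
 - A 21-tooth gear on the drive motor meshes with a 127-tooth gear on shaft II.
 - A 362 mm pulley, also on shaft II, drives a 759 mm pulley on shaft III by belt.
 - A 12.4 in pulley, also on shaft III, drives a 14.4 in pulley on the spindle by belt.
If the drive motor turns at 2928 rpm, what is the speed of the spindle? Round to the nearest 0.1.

198.8 rpm

Gear mesh: ratio = 127/21 = 6.0476, so shaft II turns at 2928 / 6.0476 = 484.16 rpm.
Belt: ratio = 759/362 = 2.0967, so shaft III turns at 484.16 / 2.0967 = 230.92 rpm.
Belt: ratio = 14.4/12.4 = 1.1613, so the spindle turns at 230.92 / 1.1613 = 198.84 rpm.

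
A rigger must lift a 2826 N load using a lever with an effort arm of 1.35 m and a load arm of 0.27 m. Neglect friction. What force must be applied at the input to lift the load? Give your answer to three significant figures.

565 N

Lever MA = effort arm / load arm = 1.35/0.27 = 5.
Effort = load / MA = 2826 / 5 = 565.2 N.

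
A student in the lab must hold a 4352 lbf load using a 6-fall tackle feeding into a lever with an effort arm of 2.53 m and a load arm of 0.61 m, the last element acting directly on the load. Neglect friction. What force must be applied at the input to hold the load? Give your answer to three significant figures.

175 lbf

Block-and-tackle MA = number of supporting rope parts = 6.
Lever MA = effort arm / load arm = 2.53/0.61 = 4.1475.
Combined ideal MA = 6 × 4.1475 = 24.885.
Effort = load / MA = 4352 / 24.885 = 174.88 lbf.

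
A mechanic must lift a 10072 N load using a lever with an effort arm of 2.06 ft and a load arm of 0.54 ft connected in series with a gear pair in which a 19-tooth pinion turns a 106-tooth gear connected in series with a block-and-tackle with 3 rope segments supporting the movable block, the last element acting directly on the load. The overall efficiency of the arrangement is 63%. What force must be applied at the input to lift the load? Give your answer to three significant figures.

Lever MA = effort arm / load arm = 2.06/0.54 = 3.8148.
Gear pair MA = 106/19 = 5.5789.
Block-and-tackle MA = number of supporting rope parts = 3.
Combined ideal MA = 3.8148 × 5.5789 × 3 = 63.848.
Actual MA = 63.848 × 0.63 = 40.224.
Effort = load / actual MA = 10072 / 40.224 = 250.4 N.

250 N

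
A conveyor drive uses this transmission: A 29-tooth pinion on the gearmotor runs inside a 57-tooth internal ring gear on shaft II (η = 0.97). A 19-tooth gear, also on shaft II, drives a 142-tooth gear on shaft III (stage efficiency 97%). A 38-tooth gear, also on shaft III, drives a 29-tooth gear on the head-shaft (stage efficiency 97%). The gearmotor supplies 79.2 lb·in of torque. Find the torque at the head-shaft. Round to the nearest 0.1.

internal gear 57/29 = 1.9655 → τ = 79.2·1.9655·0.97 = 151 lb·in
gear mesh 142/19 = 7.4737 → τ = 151·7.4737·0.97 = 1094.7 lb·in
gear mesh 29/38 = 0.76316 → τ = 1094.7·0.76316·0.97 = 810.34 lb·in

810.3 lb·in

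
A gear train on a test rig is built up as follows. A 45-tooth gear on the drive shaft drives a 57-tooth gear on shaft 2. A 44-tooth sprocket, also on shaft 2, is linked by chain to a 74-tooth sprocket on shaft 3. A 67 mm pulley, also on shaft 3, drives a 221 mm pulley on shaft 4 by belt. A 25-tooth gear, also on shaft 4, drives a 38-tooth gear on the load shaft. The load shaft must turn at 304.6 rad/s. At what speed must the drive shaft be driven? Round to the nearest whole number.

Overall ratio R = 1.2667 × 1.6818 × 3.2985 × 1.52 = 10.681.
Required input speed = output speed × R = 304.6 × 10.681 = 3253.4 rad/s.

3253 rad/s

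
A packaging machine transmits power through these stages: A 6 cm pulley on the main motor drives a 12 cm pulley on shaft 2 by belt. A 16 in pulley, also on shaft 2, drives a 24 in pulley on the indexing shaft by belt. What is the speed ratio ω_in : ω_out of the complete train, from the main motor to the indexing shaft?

3

Each stage contributes driven/driver: belt 12/6 = 2, belt 24/16 = 1.5.
Overall: 2 × 1.5 = 3.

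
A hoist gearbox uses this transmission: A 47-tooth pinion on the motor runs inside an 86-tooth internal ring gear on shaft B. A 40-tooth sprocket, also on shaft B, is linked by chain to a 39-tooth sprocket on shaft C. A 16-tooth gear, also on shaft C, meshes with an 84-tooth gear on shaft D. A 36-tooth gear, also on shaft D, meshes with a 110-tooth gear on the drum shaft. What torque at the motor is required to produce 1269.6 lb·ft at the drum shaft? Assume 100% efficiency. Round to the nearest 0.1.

44.4 lb·ft

Overall ratio R = 1.8298 × 0.975 × 5.25 × 3.0556 = 28.619.
Input torque = output torque / R = 1269.6 / 28.619 = 44.362 lb·ft.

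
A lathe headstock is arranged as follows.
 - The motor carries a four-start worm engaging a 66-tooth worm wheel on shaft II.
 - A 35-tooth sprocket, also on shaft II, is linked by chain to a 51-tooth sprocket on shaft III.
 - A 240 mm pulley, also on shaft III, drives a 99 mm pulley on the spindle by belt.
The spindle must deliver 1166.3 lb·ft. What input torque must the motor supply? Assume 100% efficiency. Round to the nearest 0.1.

117.6 lb·ft

Overall ratio R = 16.5 × 1.4571 × 0.4125 = 9.9177.
Input torque = output torque / R = 1166.3 / 9.9177 = 117.6 lb·ft.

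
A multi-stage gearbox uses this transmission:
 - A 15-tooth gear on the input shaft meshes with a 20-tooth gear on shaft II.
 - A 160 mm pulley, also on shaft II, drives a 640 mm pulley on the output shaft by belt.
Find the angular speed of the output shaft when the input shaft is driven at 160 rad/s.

30 rad/s

the input shaft → shaft II (gear mesh, 20/15): 160 ÷ 1.3333 = 120 rad/s
shaft II → the output shaft (belt, 640/160): 120 ÷ 4 = 30 rad/s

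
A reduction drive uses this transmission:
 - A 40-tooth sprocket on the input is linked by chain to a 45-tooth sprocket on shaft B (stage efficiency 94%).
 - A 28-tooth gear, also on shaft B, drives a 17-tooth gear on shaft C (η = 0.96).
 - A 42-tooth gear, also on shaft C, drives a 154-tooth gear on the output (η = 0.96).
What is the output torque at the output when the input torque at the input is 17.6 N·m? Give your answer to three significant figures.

38.2 N·m

Chain: ratio = 45/40 = 1.125; torque at shaft B = 17.6 × 1.125 × 0.94 = 18.612 N·m.
Gear mesh: ratio = 17/28 = 0.60714; torque at shaft C = 18.612 × 0.60714 × 0.96 = 10.848 N·m.
Gear mesh: ratio = 154/42 = 3.6667; torque at the output = 10.848 × 3.6667 × 0.96 = 38.185 N·m.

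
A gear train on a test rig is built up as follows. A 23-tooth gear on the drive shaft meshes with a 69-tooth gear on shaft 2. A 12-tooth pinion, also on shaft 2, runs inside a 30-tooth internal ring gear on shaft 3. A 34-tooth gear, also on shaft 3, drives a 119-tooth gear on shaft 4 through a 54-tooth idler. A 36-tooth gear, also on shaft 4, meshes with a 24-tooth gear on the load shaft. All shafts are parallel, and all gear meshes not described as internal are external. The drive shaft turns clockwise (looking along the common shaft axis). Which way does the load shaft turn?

clockwise

the drive shaft → shaft 2: external mesh, 1 reversal → CCW.
shaft 2 → shaft 3: internal mesh, same direction → CCW.
shaft 3 → shaft 4: driver → idler → driven is 2 external meshes, 2 reversals → CCW.
shaft 4 → the load shaft: external mesh, 1 reversal → CW.
4 reversals in total — an even number — so the load shaft turns the same way as the drive shaft.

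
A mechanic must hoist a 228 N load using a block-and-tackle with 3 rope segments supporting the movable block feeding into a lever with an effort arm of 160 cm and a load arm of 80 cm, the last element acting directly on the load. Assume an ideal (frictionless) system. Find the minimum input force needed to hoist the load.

Block-and-tackle MA = number of supporting rope parts = 3.
Lever MA = effort arm / load arm = 160/80 = 2.
Combined ideal MA = 3 × 2 = 6.
Effort = load / MA = 228 / 6 = 38 N.

38 N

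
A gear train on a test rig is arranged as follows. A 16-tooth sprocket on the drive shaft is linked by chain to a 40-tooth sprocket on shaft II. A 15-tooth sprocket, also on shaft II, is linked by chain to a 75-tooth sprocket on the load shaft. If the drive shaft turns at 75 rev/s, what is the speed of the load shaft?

chain 40/16 = 2.5 → 75/2.5 = 30 rev/s
chain 75/15 = 5 → 30/5 = 6 rev/s

6 rev/s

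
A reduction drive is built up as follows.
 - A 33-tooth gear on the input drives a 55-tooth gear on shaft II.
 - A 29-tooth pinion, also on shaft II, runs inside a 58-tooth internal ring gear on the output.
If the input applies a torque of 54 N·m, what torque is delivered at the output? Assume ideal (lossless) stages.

180 N·m

gear mesh 55/33 = 1.6667 → τ = 54·1.6667 = 90 N·m
internal gear 58/29 = 2 → τ = 90·2 = 180 N·m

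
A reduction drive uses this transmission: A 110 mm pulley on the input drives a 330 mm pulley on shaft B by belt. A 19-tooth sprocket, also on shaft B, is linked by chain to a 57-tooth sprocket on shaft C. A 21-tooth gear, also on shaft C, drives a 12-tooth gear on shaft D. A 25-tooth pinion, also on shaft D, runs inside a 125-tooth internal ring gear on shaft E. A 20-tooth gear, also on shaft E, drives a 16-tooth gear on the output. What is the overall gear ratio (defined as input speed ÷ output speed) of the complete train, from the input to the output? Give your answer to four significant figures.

Each stage contributes driven/driver: belt 330/110 = 3, chain 57/19 = 3, gear mesh 12/21 = 0.57143, internal gear 125/25 = 5, gear mesh 16/20 = 0.8.
Overall: 3 × 3 × 0.57143 × 5 × 0.8 = 20.571.

20.57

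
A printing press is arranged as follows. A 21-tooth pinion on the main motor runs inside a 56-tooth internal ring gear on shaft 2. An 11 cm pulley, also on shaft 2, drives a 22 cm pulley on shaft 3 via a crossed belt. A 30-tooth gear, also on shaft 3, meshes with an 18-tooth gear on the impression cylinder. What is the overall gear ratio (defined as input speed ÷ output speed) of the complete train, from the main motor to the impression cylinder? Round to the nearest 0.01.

3.20

Each stage contributes driven/driver: internal gear 56/21 = 2.6667, belt 22/11 = 2, gear mesh 18/30 = 0.6.
Overall: 2.6667 × 2 × 0.6 = 3.2.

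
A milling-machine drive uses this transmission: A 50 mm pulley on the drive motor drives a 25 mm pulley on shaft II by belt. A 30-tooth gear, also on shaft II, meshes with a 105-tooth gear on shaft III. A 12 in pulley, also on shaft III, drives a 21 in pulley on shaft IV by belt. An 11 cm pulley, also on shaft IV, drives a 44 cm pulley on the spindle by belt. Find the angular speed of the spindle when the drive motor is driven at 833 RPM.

68 RPM

the drive motor → shaft II (belt, 25/50): 833 ÷ 0.5 = 1666 RPM
shaft II → shaft III (gear mesh, 105/30): 1666 ÷ 3.5 = 476 RPM
shaft III → shaft IV (belt, 21/12): 476 ÷ 1.75 = 272 RPM
shaft IV → the spindle (belt, 44/11): 272 ÷ 4 = 68 RPM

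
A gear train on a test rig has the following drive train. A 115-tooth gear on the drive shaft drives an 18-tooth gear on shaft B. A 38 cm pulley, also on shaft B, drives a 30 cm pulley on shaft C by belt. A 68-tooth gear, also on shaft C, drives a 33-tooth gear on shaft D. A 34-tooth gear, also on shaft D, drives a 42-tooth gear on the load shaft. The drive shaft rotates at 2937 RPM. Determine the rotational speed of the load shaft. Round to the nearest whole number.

gear mesh 18/115 = 0.15652 → 2937/0.15652 = 18764 RPM
belt 30/38 = 0.78947 → 18764/0.78947 = 23768 RPM
gear mesh 33/68 = 0.48529 → 23768/0.48529 = 48976 RPM
gear mesh 42/34 = 1.2353 → 48976/1.2353 = 39648 RPM

39648 RPM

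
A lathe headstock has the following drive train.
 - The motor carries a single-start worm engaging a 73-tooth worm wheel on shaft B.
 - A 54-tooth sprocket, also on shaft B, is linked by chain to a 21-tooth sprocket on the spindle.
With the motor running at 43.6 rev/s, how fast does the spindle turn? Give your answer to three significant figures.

worm 73/1 = 73 → 43.6/73 = 0.59726 rev/s
chain 21/54 = 0.38889 → 0.59726/0.38889 = 1.5358 rev/s

1.54 rev/s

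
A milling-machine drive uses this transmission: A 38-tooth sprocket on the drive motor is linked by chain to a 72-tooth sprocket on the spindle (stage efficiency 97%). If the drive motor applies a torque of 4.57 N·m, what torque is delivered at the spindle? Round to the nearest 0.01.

8.40 N·m

chain 72/38 = 1.8947 → τ = 4.57·1.8947·0.97 = 8.3992 N·m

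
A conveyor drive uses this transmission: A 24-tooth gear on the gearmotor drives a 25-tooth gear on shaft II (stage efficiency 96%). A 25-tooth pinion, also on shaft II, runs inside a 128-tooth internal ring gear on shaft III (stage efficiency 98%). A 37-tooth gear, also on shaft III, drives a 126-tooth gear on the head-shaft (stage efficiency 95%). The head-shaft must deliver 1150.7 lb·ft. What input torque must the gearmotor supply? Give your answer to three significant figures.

Overall ratio R = 1.0417 × 5.12 × 3.4054 = 18.162; overall efficiency η = 0.96 × 0.98 × 0.95 = 0.8938.
Input torque = output torque / (R × η) = 1150.7 / (18.162 × 0.8938) = 70.888 lb·ft.

70.9 lb·ft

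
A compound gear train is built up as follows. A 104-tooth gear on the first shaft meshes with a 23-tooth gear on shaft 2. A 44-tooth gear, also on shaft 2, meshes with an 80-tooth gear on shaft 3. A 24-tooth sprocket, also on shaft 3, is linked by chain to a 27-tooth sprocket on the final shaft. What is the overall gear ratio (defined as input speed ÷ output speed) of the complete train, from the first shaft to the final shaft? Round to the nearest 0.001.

Each stage contributes driven/driver: gear mesh 23/104 = 0.22115, gear mesh 80/44 = 1.8182, chain 27/24 = 1.125.
Overall: 0.22115 × 1.8182 × 1.125 = 0.45236.

0.452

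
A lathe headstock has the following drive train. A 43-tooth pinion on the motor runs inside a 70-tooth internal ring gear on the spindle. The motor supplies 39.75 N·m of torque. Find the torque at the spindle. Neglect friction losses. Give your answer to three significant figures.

64.7 N·m

internal gear 70/43 = 1.6279 → τ = 39.75·1.6279 = 64.709 N·m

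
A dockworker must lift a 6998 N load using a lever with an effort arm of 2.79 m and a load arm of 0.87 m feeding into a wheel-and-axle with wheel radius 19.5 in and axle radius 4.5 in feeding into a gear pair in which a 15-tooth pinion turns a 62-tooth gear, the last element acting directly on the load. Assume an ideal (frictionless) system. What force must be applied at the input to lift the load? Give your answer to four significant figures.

121.8 N

Lever MA = effort arm / load arm = 2.79/0.87 = 3.2069.
Wheel-and-axle MA = R/r = 19.5/4.5 = 4.3333.
Gear pair MA = 62/15 = 4.1333.
Combined ideal MA = 3.2069 × 4.3333 × 4.1333 = 57.439.
Effort = load / MA = 6998 / 57.439 = 121.83 N.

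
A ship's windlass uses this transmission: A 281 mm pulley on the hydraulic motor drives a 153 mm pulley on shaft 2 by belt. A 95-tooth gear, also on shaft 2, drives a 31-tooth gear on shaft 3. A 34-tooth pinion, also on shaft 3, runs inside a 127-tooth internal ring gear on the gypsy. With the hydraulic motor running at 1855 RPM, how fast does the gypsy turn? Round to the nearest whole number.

2795 RPM

the hydraulic motor → shaft 2 (belt, 153/281): 1855 ÷ 0.54448 = 3406.9 RPM
shaft 2 → shaft 3 (gear mesh, 31/95): 3406.9 ÷ 0.32632 = 10440 RPM
shaft 3 → the gypsy (internal gear, 127/34): 10440 ÷ 3.7353 = 2795.1 RPM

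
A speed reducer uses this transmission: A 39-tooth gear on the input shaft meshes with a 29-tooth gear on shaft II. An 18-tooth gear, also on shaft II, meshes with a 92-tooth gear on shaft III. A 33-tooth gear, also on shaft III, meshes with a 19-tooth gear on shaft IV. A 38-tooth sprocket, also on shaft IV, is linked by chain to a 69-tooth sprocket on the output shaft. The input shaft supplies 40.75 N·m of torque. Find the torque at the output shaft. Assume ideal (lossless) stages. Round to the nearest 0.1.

Gear mesh: ratio = 29/39 = 0.74359; torque at shaft II = 40.75 × 0.74359 = 30.301 N·m.
Gear mesh: ratio = 92/18 = 5.1111; torque at shaft III = 30.301 × 5.1111 = 154.87 N·m.
Gear mesh: ratio = 19/33 = 0.57576; torque at shaft IV = 154.87 × 0.57576 = 89.169 N·m.
Chain: ratio = 69/38 = 1.8158; torque at the output shaft = 89.169 × 1.8158 = 161.91 N·m.

161.9 N·m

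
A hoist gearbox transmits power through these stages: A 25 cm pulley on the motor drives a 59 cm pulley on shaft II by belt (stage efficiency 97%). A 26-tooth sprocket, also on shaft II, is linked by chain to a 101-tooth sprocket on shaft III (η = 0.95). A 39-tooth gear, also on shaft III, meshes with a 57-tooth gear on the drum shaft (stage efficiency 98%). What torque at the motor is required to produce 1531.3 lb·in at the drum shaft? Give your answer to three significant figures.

Overall ratio R = 2.36 × 3.8846 × 1.4615 = 13.399; overall efficiency η = 0.97 × 0.95 × 0.98 = 0.9031.
Input torque = output torque / (R × η) = 1531.3 / (13.399 × 0.9031) = 126.55 lb·in.

127 lb·in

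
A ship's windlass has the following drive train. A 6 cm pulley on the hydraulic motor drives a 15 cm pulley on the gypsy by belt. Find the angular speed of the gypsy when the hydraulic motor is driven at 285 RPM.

114 RPM

belt 15/6 = 2.5 → 285/2.5 = 114 RPM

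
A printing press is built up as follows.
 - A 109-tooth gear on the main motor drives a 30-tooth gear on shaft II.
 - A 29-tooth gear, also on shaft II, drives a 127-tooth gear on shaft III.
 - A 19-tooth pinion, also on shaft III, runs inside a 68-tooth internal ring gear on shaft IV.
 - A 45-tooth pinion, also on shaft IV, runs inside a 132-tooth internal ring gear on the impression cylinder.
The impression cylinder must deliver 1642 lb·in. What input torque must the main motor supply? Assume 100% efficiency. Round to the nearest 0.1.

129.8 lb·in

Overall ratio R = 0.27523 × 4.3793 × 3.5789 × 2.9333 = 12.654.
Input torque = output torque / R = 1642 / 12.654 = 129.76 lb·in.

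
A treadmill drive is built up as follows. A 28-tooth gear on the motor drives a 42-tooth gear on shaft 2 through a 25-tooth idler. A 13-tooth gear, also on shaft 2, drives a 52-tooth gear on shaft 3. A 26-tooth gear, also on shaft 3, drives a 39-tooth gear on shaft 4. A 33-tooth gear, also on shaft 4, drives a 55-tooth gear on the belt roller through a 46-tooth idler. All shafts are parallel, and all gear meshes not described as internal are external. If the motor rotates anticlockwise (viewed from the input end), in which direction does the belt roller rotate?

anticlockwise

the motor → shaft 2: driver → idler → driven is 2 external meshes, 2 reversals → CCW.
shaft 2 → shaft 3: external mesh, 1 reversal → CW.
shaft 3 → shaft 4: external mesh, 1 reversal → CCW.
shaft 4 → the belt roller: driver → idler → driven is 2 external meshes, 2 reversals → CCW.
6 reversals in total — an even number — so the belt roller turns the same way as the motor.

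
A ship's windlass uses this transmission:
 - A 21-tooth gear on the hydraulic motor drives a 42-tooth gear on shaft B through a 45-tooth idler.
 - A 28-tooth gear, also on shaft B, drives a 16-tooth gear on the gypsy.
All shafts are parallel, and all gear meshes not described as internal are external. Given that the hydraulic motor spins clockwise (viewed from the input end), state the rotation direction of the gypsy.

the hydraulic motor → shaft B: driver → idler → driven is 2 external meshes, 2 reversals → CW.
shaft B → the gypsy: external mesh, 1 reversal → CCW.
3 reversals in total — an odd number — so the gypsy turns opposite to the hydraulic motor.

counterclockwise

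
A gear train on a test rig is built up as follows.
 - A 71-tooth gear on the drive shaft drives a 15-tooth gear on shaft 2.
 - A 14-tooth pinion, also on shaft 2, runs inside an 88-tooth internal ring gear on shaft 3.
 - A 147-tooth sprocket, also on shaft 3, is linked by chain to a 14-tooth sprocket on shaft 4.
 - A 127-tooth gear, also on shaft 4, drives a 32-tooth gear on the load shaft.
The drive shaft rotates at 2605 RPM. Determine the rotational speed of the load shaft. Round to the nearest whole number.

81745 RPM

the drive shaft → shaft 2 (gear mesh, 15/71): 2605 ÷ 0.21127 = 12330 RPM
shaft 2 → shaft 3 (internal gear, 88/14): 12330 ÷ 6.2857 = 1961.6 RPM
shaft 3 → shaft 4 (chain, 14/147): 1961.6 ÷ 0.095238 = 20597 RPM
shaft 4 → the load shaft (gear mesh, 32/127): 20597 ÷ 0.25197 = 81745 RPM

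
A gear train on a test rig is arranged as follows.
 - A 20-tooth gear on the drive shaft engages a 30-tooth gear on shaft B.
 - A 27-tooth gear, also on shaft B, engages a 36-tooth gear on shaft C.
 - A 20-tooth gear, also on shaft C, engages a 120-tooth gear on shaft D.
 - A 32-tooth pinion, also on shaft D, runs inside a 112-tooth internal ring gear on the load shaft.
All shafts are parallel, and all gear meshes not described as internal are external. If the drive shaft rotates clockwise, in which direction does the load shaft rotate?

the drive shaft → shaft B: external mesh, 1 reversal → CCW.
shaft B → shaft C: external mesh, 1 reversal → CW.
shaft C → shaft D: external mesh, 1 reversal → CCW.
shaft D → the load shaft: internal mesh, same direction → CCW.
3 reversals in total — an odd number — so the load shaft turns opposite to the drive shaft.

anticlockwise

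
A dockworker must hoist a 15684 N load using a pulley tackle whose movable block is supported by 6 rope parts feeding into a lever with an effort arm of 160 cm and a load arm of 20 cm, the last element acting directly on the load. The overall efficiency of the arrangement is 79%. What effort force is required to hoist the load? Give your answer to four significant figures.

413.6 N

Block-and-tackle MA = number of supporting rope parts = 6.
Lever MA = effort arm / load arm = 160/20 = 8.
Combined ideal MA = 6 × 8 = 48.
Actual MA = 48 × 0.79 = 37.92.
Effort = load / actual MA = 15684 / 37.92 = 413.61 N.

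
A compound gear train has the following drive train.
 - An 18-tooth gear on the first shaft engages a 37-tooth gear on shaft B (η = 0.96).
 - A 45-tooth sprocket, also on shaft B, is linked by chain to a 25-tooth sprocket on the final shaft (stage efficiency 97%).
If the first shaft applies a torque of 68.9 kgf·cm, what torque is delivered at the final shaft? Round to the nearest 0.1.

After the gear mesh (37/18): 68.9 × 2.0556 × 0.96 = 135.96 kgf·cm
After the chain (25/45): 135.96 × 0.55556 × 0.97 = 73.269 kgf·cm

73.3 kgf·cm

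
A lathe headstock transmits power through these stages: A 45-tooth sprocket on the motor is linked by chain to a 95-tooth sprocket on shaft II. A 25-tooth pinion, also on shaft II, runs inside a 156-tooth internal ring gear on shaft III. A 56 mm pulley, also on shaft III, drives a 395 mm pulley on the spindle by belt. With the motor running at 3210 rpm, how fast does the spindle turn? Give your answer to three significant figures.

34.5 rpm

the motor → shaft II (chain, 95/45): 3210 ÷ 2.1111 = 1520.5 rpm
shaft II → shaft III (internal gear, 156/25): 1520.5 ÷ 6.24 = 243.67 rpm
shaft III → the spindle (belt, 395/56): 243.67 ÷ 7.0536 = 34.546 rpm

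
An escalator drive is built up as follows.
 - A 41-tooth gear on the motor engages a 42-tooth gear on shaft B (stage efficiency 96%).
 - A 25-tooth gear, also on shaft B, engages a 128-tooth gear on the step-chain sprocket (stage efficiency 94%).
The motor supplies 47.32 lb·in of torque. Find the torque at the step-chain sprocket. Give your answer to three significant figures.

224 lb·in

Gear mesh: ratio = 42/41 = 1.0244; torque at shaft B = 47.32 × 1.0244 × 0.96 = 46.535 lb·in.
Gear mesh: ratio = 128/25 = 5.12; torque at the step-chain sprocket = 46.535 × 5.12 × 0.94 = 223.96 lb·in.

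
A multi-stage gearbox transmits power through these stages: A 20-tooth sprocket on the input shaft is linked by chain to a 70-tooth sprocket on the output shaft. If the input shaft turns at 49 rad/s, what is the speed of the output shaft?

the input shaft → the output shaft (chain, 70/20): 49 ÷ 3.5 = 14 rad/s

14 rad/s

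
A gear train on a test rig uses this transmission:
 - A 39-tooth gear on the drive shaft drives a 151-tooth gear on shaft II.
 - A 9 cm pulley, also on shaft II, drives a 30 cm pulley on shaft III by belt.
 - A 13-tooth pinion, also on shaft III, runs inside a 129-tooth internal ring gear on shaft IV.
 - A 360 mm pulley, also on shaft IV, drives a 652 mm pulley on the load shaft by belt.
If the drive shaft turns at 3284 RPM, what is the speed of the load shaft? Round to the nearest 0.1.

14.2 RPM

Gear mesh: ratio = 151/39 = 3.8718, so shaft II turns at 3284 / 3.8718 = 848.19 RPM.
Belt: ratio = 30/9 = 3.3333, so shaft III turns at 848.19 / 3.3333 = 254.46 RPM.
Internal gear: ratio = 129/13 = 9.9231, so shaft IV turns at 254.46 / 9.9231 = 25.643 RPM.
Belt: ratio = 652/360 = 1.8111, so the load shaft turns at 25.643 / 1.8111 = 14.159 RPM.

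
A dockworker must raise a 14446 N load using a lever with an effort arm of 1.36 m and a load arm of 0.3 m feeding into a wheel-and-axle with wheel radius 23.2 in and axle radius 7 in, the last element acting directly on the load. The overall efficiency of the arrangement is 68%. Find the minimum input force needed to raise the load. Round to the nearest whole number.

1414 N

Lever MA = effort arm / load arm = 1.36/0.3 = 4.5333.
Wheel-and-axle MA = R/r = 23.2/7 = 3.3143.
Combined ideal MA = 4.5333 × 3.3143 = 15.025.
Actual MA = 15.025 × 0.68 = 10.217.
Effort = load / actual MA = 14446 / 10.217 = 1413.9 N.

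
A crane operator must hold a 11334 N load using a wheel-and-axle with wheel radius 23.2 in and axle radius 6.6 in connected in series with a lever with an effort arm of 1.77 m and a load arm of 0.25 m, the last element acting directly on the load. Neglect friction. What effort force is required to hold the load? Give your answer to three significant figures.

Wheel-and-axle MA = R/r = 23.2/6.6 = 3.5152.
Lever MA = effort arm / load arm = 1.77/0.25 = 7.08.
Combined ideal MA = 3.5152 × 7.08 = 24.887.
Effort = load / MA = 11334 / 24.887 = 455.41 N.

455 N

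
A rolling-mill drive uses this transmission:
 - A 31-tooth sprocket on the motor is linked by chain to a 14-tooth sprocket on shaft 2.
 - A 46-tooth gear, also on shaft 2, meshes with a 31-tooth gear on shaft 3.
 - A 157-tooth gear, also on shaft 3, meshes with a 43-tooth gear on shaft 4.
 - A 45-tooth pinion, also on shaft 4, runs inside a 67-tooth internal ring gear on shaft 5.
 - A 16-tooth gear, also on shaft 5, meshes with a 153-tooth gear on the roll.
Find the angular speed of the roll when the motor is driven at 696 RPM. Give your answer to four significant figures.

the motor → shaft 2 (chain, 14/31): 696 ÷ 0.45161 = 1541.1 RPM
shaft 2 → shaft 3 (gear mesh, 31/46): 1541.1 ÷ 0.67391 = 2286.9 RPM
shaft 3 → shaft 4 (gear mesh, 43/157): 2286.9 ÷ 0.27389 = 8349.7 RPM
shaft 4 → shaft 5 (internal gear, 67/45): 8349.7 ÷ 1.4889 = 5608 RPM
shaft 5 → the roll (gear mesh, 153/16): 5608 ÷ 9.5625 = 586.46 RPM

586.5 RPM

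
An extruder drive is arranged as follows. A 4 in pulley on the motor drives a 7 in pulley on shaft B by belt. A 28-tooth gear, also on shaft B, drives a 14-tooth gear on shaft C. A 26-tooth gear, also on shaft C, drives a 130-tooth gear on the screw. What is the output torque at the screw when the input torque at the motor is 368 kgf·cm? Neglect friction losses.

1610 kgf·cm

belt 7/4 = 1.75 → τ = 368·1.75 = 644 kgf·cm
gear mesh 14/28 = 0.5 → τ = 644·0.5 = 322 kgf·cm
gear mesh 130/26 = 5 → τ = 322·5 = 1610 kgf·cm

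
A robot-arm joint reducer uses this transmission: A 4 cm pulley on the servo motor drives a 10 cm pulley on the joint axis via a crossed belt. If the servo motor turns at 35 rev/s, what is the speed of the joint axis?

Belt: ratio = 10/4 = 2.5, so the joint axis turns at 35 / 2.5 = 14 rev/s.

14 rev/s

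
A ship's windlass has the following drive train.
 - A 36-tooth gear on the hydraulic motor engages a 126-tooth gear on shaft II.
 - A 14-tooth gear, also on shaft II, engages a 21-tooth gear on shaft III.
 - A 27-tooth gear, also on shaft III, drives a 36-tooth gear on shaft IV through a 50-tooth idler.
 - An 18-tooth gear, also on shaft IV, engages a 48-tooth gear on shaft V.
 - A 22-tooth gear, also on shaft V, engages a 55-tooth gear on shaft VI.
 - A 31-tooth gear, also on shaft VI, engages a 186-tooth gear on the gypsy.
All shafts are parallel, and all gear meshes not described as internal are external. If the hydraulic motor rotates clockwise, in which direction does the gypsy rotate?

counterclockwise

the hydraulic motor → shaft II: external mesh, 1 reversal → CCW.
shaft II → shaft III: external mesh, 1 reversal → CW.
shaft III → shaft IV: driver → idler → driven is 2 external meshes, 2 reversals → CW.
shaft IV → shaft V: external mesh, 1 reversal → CCW.
shaft V → shaft VI: external mesh, 1 reversal → CW.
shaft VI → the gypsy: external mesh, 1 reversal → CCW.
7 reversals in total — an odd number — so the gypsy turns opposite to the hydraulic motor.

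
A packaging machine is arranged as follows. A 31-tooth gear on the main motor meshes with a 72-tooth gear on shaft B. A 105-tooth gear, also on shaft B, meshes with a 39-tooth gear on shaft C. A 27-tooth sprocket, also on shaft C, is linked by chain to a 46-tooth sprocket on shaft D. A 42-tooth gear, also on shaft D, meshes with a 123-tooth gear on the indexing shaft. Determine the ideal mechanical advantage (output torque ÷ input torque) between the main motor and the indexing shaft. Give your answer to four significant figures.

Each stage contributes driven/driver: gear mesh 72/31 = 2.3226, gear mesh 39/105 = 0.37143, chain 46/27 = 1.7037, gear mesh 123/42 = 2.9286.
Overall: 2.3226 × 0.37143 × 1.7037 × 2.9286 = 4.3042.

4.304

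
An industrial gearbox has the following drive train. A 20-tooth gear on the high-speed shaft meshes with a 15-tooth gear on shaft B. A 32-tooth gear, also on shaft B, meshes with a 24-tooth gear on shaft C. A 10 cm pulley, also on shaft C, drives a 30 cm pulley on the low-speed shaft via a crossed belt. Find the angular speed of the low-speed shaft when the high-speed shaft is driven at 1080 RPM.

Gear mesh: ratio = 15/20 = 0.75, so shaft B turns at 1080 / 0.75 = 1440 RPM.
Gear mesh: ratio = 24/32 = 0.75, so shaft C turns at 1440 / 0.75 = 1920 RPM.
Belt: ratio = 30/10 = 3, so the low-speed shaft turns at 1920 / 3 = 640 RPM.

640 RPM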